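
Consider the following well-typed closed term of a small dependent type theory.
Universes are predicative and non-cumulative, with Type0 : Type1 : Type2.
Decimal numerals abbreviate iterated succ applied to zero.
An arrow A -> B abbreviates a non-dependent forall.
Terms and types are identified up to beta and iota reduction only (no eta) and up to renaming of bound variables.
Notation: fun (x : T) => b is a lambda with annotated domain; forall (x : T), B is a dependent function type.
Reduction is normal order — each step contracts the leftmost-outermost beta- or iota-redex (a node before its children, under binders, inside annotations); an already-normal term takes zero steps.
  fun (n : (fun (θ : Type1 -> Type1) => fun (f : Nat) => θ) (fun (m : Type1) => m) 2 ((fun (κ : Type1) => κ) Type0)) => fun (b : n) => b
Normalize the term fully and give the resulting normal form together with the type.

normal form:
  fun (n : Type0) => fun (θ : n) => θ
the term's type:
  forall (n : Type0), n -> n
observation: the term reaches its normal form after 4 normal-order steps.


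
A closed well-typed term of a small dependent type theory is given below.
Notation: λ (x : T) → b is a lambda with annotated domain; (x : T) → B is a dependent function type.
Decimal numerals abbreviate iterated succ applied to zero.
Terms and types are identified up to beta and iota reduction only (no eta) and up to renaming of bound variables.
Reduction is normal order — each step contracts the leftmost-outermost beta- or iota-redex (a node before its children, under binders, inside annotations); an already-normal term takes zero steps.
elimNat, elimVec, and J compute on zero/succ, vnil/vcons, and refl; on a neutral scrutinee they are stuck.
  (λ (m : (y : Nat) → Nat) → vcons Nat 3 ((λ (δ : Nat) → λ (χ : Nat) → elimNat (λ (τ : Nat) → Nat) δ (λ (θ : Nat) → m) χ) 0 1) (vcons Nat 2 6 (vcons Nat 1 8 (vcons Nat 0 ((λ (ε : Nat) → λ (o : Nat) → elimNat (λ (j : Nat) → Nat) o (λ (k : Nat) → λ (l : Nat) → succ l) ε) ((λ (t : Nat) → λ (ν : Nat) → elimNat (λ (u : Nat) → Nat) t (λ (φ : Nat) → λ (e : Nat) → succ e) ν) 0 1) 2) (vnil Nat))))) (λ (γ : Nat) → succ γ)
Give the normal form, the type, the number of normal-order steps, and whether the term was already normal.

reduced normal form:
  vcons Nat 3 1 (vcons Nat 2 6 (vcons Nat 1 8 (vcons Nat 0 3 (vnil Nat))))
inferred type:
  Vec Nat 4
normal-order step count: 19
started in normal form: no
first contracted redex: a beta-redex


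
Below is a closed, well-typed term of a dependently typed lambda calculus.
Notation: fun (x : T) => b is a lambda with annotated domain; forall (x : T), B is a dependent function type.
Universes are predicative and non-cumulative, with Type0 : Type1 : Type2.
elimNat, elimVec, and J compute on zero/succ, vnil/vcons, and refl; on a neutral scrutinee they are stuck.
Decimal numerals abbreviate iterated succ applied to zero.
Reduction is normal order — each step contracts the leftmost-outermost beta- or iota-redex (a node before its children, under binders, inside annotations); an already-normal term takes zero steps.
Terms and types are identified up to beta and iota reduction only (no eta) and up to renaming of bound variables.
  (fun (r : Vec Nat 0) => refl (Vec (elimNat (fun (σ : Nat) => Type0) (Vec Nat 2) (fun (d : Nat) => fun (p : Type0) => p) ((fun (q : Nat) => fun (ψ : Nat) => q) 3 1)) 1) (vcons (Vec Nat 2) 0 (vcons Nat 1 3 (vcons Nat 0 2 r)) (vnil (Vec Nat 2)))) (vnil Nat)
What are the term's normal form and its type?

normal form:
  refl (Vec (Vec Nat 2) 1) (vcons (Vec Nat 2) 0 (vcons Nat 1 3 (vcons Nat 0 2 (vnil Nat))) (vnil (Vec Nat 2)))
type:
  Eq (Vec (Vec Nat 2) 1) (vcons (Vec Nat 2) 0 (vcons Nat 1 3 (vcons Nat 0 2 (vnil Nat))) (vnil (Vec Nat 2))) (vcons (Vec Nat 2) 0 (vcons Nat 1 3 (vcons Nat 0 2 (vnil Nat))) (vnil (Vec Nat 2)))


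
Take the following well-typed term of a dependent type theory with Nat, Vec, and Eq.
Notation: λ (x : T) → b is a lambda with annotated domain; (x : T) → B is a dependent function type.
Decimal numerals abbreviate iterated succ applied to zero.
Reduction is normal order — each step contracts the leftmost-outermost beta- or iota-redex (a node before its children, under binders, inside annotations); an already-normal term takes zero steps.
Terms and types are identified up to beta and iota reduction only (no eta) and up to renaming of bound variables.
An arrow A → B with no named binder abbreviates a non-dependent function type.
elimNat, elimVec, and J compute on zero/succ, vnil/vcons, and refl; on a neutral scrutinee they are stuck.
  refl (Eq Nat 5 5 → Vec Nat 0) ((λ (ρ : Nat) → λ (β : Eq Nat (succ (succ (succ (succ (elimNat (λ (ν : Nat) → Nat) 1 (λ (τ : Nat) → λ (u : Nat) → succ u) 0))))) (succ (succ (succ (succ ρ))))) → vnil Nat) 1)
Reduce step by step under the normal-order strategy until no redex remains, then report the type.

normal-order reduction sequence:
  refl (Eq Nat 5 5 → Vec Nat 0) ((λ (ρ : Nat) → λ (β : Eq Nat (succ (succ (succ (succ (elimNat (λ (ν : Nat) → Nat) 1 (λ (τ : Nat) → λ (u : Nat) → succ u) 0))))) (succ (succ (succ (succ ρ))))) → vnil Nat) 1)
  ~> refl (Eq Nat 5 5 → Vec Nat 0) (λ (ρ : Eq Nat (succ (succ (succ (succ (elimNat (λ (β : Nat) → Nat) 1 (λ (ν : Nat) → λ (τ : Nat) → succ τ) 0))))) 5) → vnil Nat)
  ~> refl (Eq Nat 5 5 → Vec Nat 0) (λ (ρ : Eq Nat 5 5) → vnil Nat)
the term's type:
  Eq (Eq Nat 5 5 → Vec Nat 0) (λ (ρ : Eq Nat 5 5) → vnil Nat) (λ (β : Eq Nat 5 5) → vnil Nat)


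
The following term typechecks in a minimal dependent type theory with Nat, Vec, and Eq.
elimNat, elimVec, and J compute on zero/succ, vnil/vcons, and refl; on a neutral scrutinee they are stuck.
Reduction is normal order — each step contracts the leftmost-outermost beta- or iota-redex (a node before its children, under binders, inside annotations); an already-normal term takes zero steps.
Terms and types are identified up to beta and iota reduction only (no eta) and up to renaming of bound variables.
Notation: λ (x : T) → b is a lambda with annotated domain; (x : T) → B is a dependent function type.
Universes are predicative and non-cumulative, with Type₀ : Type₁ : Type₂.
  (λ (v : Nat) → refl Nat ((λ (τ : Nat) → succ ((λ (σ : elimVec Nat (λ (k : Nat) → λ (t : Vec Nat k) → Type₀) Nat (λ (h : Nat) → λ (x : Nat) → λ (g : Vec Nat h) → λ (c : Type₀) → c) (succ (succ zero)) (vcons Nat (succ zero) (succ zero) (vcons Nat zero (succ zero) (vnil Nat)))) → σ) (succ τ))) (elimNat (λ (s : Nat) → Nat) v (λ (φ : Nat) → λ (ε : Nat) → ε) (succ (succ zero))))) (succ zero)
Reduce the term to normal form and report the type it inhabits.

normal form:
  refl Nat (succ (succ (succ zero)))
inferred type:
  Eq Nat (succ (succ (succ zero))) (succ (succ (succ zero)))
observation: the term reaches its normal form after 10 normal-order steps.


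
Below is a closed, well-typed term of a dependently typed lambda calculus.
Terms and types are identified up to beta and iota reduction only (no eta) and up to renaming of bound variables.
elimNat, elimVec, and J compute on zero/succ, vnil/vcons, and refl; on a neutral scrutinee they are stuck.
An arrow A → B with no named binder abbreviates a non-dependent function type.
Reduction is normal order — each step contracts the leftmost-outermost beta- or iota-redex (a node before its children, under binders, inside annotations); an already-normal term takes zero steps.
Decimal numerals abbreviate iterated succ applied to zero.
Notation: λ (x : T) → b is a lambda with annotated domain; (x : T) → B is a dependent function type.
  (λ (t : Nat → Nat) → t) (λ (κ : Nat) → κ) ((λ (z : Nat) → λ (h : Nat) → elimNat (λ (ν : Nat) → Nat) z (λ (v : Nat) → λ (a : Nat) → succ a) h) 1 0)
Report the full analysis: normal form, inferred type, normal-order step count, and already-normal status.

normal form:
  1
type:
  Nat
steps to reach normal form (normal order): 5
started in normal form: no
first contracted redex: a beta-redex


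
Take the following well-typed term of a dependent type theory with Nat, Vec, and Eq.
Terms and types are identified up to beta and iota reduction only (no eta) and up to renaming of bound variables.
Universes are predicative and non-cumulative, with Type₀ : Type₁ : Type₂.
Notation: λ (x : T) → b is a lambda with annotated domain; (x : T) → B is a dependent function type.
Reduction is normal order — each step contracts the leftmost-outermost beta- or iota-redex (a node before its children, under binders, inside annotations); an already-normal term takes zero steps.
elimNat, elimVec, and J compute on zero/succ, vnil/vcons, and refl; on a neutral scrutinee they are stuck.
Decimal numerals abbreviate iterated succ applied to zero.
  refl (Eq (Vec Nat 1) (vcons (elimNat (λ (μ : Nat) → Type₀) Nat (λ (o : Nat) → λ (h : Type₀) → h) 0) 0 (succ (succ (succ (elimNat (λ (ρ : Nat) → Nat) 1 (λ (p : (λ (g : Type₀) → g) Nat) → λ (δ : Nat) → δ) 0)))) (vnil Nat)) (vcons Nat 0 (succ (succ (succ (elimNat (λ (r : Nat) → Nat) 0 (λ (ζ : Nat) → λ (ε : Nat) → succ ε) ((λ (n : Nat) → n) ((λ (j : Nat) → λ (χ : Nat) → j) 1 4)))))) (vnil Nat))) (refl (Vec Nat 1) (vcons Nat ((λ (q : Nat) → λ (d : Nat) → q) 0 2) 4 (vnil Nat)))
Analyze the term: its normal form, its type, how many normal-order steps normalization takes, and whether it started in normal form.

normal form:
  refl (Eq (Vec Nat 1) (vcons Nat 0 4 (vnil Nat)) (vcons Nat 0 4 (vnil Nat))) (refl (Vec Nat 1) (vcons Nat 0 4 (vnil Nat)))
inferred type:
  Eq (Eq (Vec Nat 1) (vcons Nat 0 4 (vnil Nat)) (vcons Nat 0 4 (vnil Nat))) (refl (Vec Nat 1) (vcons Nat 0 4 (vnil Nat))) (refl (Vec Nat 1) (vcons Nat 0 4 (vnil Nat)))
reduction steps (normal order): 11
term was already normal: no
first redex: an elimNat iota-redex


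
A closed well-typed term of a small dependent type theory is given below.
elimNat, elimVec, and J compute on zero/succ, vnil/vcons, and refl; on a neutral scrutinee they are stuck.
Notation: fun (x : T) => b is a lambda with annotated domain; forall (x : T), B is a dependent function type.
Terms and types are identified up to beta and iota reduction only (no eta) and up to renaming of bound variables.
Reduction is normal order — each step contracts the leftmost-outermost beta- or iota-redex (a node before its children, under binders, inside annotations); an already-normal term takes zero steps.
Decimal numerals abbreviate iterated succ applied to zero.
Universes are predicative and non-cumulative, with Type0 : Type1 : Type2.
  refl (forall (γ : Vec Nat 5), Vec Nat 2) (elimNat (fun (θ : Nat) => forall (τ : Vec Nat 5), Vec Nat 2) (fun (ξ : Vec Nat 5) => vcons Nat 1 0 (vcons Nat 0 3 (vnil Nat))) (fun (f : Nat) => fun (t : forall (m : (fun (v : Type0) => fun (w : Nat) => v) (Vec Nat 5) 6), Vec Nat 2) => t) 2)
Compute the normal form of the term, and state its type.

reduced normal form:
  refl (forall (γ : Vec Nat 5), Vec Nat 2) (fun (θ : Vec Nat 5) => vcons Nat 1 0 (vcons Nat 0 3 (vnil Nat)))
type:
  Eq (forall (γ : Vec Nat 5), Vec Nat 2) (fun (θ : Vec Nat 5) => vcons Nat 1 0 (vcons Nat 0 3 (vnil Nat))) (fun (τ : Vec Nat 5) => vcons Nat 1 0 (vcons Nat 0 3 (vnil Nat)))


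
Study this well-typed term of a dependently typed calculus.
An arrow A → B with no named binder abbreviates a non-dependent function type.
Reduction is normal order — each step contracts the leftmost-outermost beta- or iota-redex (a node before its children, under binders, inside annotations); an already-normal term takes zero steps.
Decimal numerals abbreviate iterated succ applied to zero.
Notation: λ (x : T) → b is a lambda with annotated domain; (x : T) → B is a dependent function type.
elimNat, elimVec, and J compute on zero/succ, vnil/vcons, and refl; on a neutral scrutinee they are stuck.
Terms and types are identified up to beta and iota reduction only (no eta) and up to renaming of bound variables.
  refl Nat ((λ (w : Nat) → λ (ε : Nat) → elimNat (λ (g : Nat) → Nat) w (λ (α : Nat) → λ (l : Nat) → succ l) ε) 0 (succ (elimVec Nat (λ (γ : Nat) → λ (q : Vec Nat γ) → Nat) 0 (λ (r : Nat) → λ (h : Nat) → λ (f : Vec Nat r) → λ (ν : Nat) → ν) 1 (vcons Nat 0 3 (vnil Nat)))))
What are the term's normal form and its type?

normal form:
  refl Nat 1
the term's type:
  Eq Nat 1 1


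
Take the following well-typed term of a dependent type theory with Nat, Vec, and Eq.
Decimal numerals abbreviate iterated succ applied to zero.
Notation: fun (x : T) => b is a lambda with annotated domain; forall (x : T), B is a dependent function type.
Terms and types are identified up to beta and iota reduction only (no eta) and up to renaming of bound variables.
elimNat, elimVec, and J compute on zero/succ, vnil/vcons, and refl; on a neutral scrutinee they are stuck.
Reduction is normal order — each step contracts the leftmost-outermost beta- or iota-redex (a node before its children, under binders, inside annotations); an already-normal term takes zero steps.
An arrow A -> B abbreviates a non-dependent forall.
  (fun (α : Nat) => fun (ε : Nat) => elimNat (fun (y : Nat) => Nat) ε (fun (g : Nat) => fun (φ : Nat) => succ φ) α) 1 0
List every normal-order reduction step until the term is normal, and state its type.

reduction (normal order):
  (fun (α : Nat) => fun (ε : Nat) => elimNat (fun (y : Nat) => Nat) ε (fun (g : Nat) => fun (φ : Nat) => succ φ) α) 1 0
  ~> (fun (α : Nat) => elimNat (fun (ε : Nat) => Nat) α (fun (y : Nat) => fun (g : Nat) => succ g) 1) 0
  ~> elimNat (fun (α : Nat) => Nat) 0 (fun (ε : Nat) => fun (y : Nat) => succ y) 1
  ~> (fun (α : Nat) => fun (ε : Nat) => succ ε) 0 (elimNat (fun (y : Nat) => Nat) 0 (fun (g : Nat) => fun (φ : Nat) => succ φ) 0)
  ~> (fun (α : Nat) => succ α) (elimNat (fun (ε : Nat) => Nat) 0 (fun (y : Nat) => fun (g : Nat) => succ g) 0)
  ~> succ (elimNat (fun (α : Nat) => Nat) 0 (fun (ε : Nat) => fun (y : Nat) => succ y) 0)
  ~> 1
the term's type:
  Nat


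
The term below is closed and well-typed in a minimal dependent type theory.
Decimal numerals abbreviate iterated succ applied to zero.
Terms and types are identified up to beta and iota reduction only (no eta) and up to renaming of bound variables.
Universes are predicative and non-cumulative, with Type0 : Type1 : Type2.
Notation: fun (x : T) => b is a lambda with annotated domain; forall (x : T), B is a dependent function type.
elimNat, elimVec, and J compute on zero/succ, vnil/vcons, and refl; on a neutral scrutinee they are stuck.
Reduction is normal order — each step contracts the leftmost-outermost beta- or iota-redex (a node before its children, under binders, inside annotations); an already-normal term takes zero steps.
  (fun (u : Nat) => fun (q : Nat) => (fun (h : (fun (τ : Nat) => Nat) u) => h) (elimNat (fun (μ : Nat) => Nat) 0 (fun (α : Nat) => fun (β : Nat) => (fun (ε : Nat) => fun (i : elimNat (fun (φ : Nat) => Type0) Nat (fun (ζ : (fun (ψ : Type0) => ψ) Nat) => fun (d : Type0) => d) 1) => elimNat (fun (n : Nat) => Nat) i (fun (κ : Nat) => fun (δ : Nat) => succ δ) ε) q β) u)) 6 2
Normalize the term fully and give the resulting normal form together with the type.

resulting normal form:
  12
type:
  Nat
observation: reduction starts at a beta-redex, and 76 normal-order steps reach the normal form.


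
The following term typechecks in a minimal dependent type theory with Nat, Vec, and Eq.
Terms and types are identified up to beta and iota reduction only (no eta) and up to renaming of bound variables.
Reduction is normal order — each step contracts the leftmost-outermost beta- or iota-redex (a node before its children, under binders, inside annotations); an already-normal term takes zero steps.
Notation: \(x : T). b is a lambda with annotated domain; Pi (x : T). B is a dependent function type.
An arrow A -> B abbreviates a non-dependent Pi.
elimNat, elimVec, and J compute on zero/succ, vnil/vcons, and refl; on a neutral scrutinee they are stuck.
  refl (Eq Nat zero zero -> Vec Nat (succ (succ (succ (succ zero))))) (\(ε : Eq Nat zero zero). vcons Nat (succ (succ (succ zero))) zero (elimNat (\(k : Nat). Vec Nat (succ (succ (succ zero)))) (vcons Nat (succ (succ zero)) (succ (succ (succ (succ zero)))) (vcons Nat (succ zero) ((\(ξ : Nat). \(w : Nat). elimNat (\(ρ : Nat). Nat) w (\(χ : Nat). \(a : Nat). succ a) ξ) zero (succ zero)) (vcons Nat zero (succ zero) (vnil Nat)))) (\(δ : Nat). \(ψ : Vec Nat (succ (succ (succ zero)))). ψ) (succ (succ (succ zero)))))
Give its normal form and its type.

normal form:
  refl (Eq Nat zero zero -> Vec Nat (succ (succ (succ (succ zero))))) (\(ε : Eq Nat zero zero). vcons Nat (succ (succ (succ zero))) zero (vcons Nat (succ (succ zero)) (succ (succ (succ (succ zero)))) (vcons Nat (succ zero) (succ zero) (vcons Nat zero (succ zero) (vnil Nat)))))
inferred type:
  Eq (Eq Nat zero zero -> Vec Nat (succ (succ (succ (succ zero))))) (\(ε : Eq Nat zero zero). vcons Nat (succ (succ (succ zero))) zero (vcons Nat (succ (succ zero)) (succ (succ (succ (succ zero)))) (vcons Nat (succ zero) (succ zero) (vcons Nat zero (succ zero) (vnil Nat))))) (\(k : Eq Nat zero zero). vcons Nat (succ (succ (succ zero))) zero (vcons Nat (succ (succ zero)) (succ (succ (succ (succ zero)))) (vcons Nat (succ zero) (succ zero) (vcons Nat zero (succ zero) (vnil Nat)))))
observation: 13 normal-order steps normalize the term, beginning with an elimNat iota-redex.


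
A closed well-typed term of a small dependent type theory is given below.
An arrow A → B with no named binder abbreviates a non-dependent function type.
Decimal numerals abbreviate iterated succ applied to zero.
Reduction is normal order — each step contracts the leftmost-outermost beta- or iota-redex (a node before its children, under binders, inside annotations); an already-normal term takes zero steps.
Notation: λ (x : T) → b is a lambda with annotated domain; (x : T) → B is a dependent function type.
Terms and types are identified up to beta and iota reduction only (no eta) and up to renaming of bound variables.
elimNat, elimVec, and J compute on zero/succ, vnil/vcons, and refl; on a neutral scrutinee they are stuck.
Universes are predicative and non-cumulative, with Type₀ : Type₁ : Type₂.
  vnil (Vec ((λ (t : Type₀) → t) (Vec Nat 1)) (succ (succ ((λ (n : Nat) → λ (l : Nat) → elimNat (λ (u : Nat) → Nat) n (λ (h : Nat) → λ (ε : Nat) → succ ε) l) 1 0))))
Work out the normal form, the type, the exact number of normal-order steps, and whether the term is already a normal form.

reduced normal form:
  vnil (Vec (Vec Nat 1) 3)
the term's type:
  Vec (Vec (Vec Nat 1) 3) 0
steps to reach normal form (normal order): 4
term was already normal: no
first contracted redex: a beta-redex


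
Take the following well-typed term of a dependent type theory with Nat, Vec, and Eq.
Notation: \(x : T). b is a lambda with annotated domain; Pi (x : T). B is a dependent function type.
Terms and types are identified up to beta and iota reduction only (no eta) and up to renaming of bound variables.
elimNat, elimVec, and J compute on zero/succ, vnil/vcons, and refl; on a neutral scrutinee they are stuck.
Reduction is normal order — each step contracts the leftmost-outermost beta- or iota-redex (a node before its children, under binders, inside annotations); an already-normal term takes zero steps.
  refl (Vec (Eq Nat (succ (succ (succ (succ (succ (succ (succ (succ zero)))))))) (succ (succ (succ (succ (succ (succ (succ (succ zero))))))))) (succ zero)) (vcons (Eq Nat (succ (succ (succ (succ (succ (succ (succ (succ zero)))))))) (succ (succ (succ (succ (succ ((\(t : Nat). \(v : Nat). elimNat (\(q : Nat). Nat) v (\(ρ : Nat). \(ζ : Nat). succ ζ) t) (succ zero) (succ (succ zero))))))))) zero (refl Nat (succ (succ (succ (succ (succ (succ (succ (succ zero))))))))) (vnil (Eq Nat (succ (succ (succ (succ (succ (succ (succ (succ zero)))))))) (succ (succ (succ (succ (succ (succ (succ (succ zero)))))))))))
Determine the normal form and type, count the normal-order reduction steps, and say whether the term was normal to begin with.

resulting normal form:
  refl (Vec (Eq Nat (succ (succ (succ (succ (succ (succ (succ (succ zero)))))))) (succ (succ (succ (succ (succ (succ (succ (succ zero))))))))) (succ zero)) (vcons (Eq Nat (succ (succ (succ (succ (succ (succ (succ (succ zero)))))))) (succ (succ (succ (succ (succ (succ (succ (succ zero))))))))) zero (refl Nat (succ (succ (succ (succ (succ (succ (succ (succ zero))))))))) (vnil (Eq Nat (succ (succ (succ (succ (succ (succ (succ (succ zero)))))))) (succ (succ (succ (succ (succ (succ (succ (succ zero)))))))))))
the term's type:
  Eq (Vec (Eq Nat (succ (succ (succ (succ (succ (succ (succ (succ zero)))))))) (succ (succ (succ (succ (succ (succ (succ (succ zero))))))))) (succ zero)) (vcons (Eq Nat (succ (succ (succ (succ (succ (succ (succ (succ zero)))))))) (succ (succ (succ (succ (succ (succ (succ (succ zero))))))))) zero (refl Nat (succ (succ (succ (succ (succ (succ (succ (succ zero))))))))) (vnil (Eq Nat (succ (succ (succ (succ (succ (succ (succ (succ zero)))))))) (succ (succ (succ (succ (succ (succ (succ (succ zero))))))))))) (vcons (Eq Nat (succ (succ (succ (succ (succ (succ (succ (succ zero)))))))) (succ (succ (succ (succ (succ (succ (succ (succ zero))))))))) zero (refl Nat (succ (succ (succ (succ (succ (succ (succ (succ zero))))))))) (vnil (Eq Nat (succ (succ (succ (succ (succ (succ (succ (succ zero)))))))) (succ (succ (succ (succ (succ (succ (succ (succ zero)))))))))))
normal-order step count: 6
term was already normal: no
first contracted redex: a beta-redex


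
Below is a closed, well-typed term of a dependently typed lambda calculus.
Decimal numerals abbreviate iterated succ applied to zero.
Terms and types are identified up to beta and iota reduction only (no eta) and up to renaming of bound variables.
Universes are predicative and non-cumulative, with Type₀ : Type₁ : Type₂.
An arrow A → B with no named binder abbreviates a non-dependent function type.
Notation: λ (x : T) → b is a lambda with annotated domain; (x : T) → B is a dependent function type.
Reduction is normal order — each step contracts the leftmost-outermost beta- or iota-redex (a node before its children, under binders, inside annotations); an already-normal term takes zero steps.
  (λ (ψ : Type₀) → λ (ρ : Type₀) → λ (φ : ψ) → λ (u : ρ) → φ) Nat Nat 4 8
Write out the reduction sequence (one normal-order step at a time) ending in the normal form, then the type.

normal-order reduction sequence:
  (λ (ψ : Type₀) → λ (ρ : Type₀) → λ (φ : ψ) → λ (u : ρ) → φ) Nat Nat 4 8
  ~> (λ (ψ : Type₀) → λ (ρ : Nat) → λ (φ : ψ) → ρ) Nat 4 8
  ~> (λ (ψ : Nat) → λ (ρ : Nat) → ψ) 4 8
  ~> (λ (ψ : Nat) → 4) 8
  ~> 4
type:
  Nat


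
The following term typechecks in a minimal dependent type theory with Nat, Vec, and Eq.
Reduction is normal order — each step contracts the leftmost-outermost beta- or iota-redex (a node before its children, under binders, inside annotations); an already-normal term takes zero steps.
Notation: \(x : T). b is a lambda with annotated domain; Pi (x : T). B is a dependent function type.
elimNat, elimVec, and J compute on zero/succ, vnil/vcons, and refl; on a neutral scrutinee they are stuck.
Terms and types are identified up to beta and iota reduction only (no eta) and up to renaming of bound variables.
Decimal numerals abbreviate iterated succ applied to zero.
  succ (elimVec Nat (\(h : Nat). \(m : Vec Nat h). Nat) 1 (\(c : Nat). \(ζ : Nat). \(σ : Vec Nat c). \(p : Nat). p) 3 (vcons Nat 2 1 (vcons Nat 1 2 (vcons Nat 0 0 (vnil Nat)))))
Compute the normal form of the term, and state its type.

resulting normal form:
  2
type:
  Nat
observation: the term reaches its normal form after 16 normal-order steps.


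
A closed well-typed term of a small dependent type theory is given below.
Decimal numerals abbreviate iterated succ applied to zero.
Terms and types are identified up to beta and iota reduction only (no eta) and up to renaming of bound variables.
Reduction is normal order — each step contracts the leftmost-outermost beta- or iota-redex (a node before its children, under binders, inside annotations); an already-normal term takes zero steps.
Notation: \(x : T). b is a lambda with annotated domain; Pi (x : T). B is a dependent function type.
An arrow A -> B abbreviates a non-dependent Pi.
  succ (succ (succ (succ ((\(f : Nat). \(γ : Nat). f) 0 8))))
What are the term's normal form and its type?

resulting normal form:
  4
type:
  Nat
observation: 2 normal-order steps separate the term from its normal form.


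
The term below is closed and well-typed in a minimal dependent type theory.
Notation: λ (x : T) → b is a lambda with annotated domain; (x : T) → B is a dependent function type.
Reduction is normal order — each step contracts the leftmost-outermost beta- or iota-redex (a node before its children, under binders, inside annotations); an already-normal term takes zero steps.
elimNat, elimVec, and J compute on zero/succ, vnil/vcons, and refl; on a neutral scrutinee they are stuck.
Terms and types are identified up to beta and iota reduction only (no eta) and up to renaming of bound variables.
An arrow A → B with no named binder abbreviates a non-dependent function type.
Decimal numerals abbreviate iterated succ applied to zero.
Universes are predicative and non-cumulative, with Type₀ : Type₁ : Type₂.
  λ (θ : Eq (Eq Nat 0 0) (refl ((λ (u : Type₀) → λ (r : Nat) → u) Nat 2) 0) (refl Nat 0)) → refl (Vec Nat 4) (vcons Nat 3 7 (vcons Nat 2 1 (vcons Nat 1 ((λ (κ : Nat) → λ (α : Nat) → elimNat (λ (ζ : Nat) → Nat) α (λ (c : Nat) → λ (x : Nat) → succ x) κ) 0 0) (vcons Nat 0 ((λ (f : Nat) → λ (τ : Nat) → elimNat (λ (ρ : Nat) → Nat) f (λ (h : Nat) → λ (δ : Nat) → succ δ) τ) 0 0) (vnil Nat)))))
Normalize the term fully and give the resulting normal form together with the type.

reduced normal form:
  λ (θ : Eq (Eq Nat 0 0) (refl Nat 0) (refl Nat 0)) → refl (Vec Nat 4) (vcons Nat 3 7 (vcons Nat 2 1 (vcons Nat 1 0 (vcons Nat 0 0 (vnil Nat)))))
the term's type:
  Eq (Eq Nat 0 0) (refl Nat 0) (refl Nat 0) → Eq (Vec Nat 4) (vcons Nat 3 7 (vcons Nat 2 1 (vcons Nat 1 0 (vcons Nat 0 0 (vnil Nat))))) (vcons Nat 3 7 (vcons Nat 2 1 (vcons Nat 1 0 (vcons Nat 0 0 (vnil Nat)))))
observation: the term reaches its normal form after 8 normal-order steps.


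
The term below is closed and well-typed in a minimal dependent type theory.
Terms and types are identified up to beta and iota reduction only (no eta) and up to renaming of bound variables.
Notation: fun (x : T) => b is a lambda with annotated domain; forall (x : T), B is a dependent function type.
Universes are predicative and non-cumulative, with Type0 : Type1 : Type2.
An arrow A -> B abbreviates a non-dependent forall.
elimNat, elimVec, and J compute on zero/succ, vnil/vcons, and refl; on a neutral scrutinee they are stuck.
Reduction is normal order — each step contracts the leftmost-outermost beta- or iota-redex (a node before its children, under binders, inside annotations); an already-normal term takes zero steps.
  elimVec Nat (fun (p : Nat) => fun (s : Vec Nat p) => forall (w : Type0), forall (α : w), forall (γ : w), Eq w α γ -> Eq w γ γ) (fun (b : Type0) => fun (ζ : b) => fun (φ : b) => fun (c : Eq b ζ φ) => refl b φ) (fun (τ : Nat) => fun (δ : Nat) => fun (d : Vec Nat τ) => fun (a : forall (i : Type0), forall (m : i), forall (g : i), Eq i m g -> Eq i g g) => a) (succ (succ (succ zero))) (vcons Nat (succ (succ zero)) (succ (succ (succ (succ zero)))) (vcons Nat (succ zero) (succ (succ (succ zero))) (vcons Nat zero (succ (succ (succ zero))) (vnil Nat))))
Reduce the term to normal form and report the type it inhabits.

reduced normal form:
  fun (p : Type0) => fun (s : p) => fun (w : p) => fun (α : Eq p s w) => refl p w
the term's type:
  forall (p : Type0), forall (s : p), forall (w : p), Eq p s w -> Eq p w w
observation: the first redex contracted is an elimVec iota-redex; the normal form is reached in 16 normal-order steps.


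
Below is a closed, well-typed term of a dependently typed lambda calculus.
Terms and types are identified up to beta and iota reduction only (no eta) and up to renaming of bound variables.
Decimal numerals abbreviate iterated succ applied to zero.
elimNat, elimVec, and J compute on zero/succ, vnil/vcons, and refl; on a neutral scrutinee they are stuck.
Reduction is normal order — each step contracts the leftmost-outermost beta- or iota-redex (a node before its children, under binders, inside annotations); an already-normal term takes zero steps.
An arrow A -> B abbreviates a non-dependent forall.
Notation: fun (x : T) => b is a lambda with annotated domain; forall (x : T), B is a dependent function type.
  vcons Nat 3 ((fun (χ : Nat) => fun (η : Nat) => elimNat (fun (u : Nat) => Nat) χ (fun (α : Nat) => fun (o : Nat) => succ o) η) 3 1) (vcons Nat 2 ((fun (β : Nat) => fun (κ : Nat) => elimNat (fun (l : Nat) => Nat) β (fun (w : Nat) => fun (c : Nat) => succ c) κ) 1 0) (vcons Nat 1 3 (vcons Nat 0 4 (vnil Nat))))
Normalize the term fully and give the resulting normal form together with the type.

resulting normal form:
  vcons Nat 3 4 (vcons Nat 2 1 (vcons Nat 1 3 (vcons Nat 0 4 (vnil Nat))))
inferred type:
  Vec Nat 4


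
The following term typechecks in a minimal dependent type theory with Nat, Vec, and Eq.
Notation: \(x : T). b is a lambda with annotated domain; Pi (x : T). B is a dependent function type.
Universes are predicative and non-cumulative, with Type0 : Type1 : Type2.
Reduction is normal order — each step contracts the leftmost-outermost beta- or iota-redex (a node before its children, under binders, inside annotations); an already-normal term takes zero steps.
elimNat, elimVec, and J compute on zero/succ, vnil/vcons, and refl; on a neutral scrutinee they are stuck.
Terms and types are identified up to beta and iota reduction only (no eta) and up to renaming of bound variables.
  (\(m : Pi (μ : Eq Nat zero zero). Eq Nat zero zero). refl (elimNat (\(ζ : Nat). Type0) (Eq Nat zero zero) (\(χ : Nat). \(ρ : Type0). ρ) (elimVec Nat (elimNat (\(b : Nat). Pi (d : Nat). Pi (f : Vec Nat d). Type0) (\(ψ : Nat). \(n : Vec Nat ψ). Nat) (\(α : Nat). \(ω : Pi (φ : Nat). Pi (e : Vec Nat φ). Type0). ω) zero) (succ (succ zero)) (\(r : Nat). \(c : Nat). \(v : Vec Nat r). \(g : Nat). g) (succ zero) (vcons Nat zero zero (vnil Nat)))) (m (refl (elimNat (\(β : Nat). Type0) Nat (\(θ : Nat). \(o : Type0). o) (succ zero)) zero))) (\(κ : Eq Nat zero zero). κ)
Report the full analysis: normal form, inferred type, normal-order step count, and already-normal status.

normal form:
  refl (Eq Nat zero zero) (refl Nat zero)
type:
  Eq (Eq Nat zero zero) (refl Nat zero) (refl Nat zero)
normal-order step count: 19
started in normal form: no
first redex: a beta-redex


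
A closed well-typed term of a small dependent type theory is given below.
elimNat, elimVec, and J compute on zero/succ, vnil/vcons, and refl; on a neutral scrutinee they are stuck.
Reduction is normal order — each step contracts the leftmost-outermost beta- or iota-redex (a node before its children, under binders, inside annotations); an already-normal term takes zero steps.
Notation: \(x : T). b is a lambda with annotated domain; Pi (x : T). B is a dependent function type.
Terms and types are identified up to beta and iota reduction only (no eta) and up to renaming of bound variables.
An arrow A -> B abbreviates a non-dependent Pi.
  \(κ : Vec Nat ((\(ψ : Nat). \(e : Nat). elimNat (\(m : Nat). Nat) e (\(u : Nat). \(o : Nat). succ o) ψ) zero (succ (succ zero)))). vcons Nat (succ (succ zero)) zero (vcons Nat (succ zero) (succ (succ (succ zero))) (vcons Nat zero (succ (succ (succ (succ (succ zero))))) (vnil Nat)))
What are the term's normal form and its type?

reduced normal form:
  \(κ : Vec Nat (succ (succ zero))). vcons Nat (succ (succ zero)) zero (vcons Nat (succ zero) (succ (succ (succ zero))) (vcons Nat zero (succ (succ (succ (succ (succ zero))))) (vnil Nat)))
the term's type:
  Vec Nat (succ (succ zero)) -> Vec Nat (succ (succ (succ zero)))
observation: 3 normal-order steps normalize the term, beginning with a beta-redex.


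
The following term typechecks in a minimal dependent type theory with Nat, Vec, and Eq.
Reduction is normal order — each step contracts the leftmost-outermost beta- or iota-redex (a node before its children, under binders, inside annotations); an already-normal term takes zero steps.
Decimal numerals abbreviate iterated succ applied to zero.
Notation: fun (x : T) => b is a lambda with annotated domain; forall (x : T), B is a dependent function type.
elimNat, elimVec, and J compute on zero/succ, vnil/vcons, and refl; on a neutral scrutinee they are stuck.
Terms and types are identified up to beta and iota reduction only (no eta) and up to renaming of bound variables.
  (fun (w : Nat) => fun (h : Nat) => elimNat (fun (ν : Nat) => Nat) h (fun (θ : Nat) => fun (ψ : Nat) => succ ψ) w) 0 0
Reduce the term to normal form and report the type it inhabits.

reduced normal form:
  0
inferred type:
  Nat
observation: normalization takes exactly 3 steps under the normal-order strategy.


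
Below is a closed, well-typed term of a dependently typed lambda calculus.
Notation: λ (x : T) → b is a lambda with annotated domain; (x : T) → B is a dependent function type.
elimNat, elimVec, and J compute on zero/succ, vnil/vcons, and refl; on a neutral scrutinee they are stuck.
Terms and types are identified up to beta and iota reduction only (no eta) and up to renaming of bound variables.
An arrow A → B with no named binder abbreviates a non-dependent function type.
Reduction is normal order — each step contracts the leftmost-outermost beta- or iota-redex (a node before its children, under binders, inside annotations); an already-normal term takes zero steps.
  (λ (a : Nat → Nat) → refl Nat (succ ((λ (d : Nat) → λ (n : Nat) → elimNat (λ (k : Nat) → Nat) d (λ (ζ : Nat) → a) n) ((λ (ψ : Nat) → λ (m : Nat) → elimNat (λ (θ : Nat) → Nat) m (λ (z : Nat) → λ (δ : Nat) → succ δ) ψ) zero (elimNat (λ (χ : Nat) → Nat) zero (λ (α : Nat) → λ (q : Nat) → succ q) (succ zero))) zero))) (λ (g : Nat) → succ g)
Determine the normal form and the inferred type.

resulting normal form:
  refl Nat (succ (succ zero))
type:
  Eq Nat (succ (succ zero)) (succ (succ zero))


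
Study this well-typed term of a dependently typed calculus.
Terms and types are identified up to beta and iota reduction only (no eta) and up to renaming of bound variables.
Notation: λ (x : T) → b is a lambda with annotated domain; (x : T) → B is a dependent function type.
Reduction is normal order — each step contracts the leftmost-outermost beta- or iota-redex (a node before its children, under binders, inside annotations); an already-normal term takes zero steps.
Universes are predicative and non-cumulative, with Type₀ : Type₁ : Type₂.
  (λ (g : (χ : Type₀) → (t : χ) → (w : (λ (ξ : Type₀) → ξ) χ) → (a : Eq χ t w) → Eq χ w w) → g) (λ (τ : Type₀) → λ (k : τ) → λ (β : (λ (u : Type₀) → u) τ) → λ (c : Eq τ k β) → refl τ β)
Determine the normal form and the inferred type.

reduced normal form:
  λ (g : Type₀) → λ (χ : g) → λ (t : g) → λ (w : Eq g χ t) → refl g t
the term's type:
  (g : Type₀) → (χ : g) → (t : g) → (w : Eq g χ t) → Eq g t t
observation: the leftmost-outermost redex is a beta-redex, and normalization takes 2 steps.


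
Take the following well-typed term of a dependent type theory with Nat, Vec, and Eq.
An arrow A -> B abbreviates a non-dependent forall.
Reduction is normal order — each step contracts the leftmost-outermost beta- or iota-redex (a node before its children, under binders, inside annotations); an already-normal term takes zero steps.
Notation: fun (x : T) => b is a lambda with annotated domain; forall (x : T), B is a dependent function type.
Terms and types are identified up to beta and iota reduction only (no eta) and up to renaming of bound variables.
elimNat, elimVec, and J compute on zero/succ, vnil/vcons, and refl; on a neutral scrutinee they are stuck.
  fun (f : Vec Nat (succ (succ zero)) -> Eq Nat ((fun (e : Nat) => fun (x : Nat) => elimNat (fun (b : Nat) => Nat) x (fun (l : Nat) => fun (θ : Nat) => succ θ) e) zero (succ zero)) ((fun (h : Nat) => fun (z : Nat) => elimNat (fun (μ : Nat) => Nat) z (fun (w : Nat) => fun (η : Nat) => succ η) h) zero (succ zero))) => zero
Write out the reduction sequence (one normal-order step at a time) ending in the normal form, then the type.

reduction (normal order):
  fun (f : Vec Nat (succ (succ zero)) -> Eq Nat ((fun (e : Nat) => fun (x : Nat) => elimNat (fun (b : Nat) => Nat) x (fun (l : Nat) => fun (θ : Nat) => succ θ) e) zero (succ zero)) ((fun (h : Nat) => fun (z : Nat) => elimNat (fun (μ : Nat) => Nat) z (fun (w : Nat) => fun (η : Nat) => succ η) h) zero (succ zero))) => zero
  ~> fun (f : Vec Nat (succ (succ zero)) -> Eq Nat ((fun (e : Nat) => elimNat (fun (x : Nat) => Nat) e (fun (b : Nat) => fun (l : Nat) => succ l) zero) (succ zero)) ((fun (θ : Nat) => fun (h : Nat) => elimNat (fun (z : Nat) => Nat) h (fun (μ : Nat) => fun (w : Nat) => succ w) θ) zero (succ zero))) => zero
  ~> fun (f : Vec Nat (succ (succ zero)) -> Eq Nat (elimNat (fun (e : Nat) => Nat) (succ zero) (fun (x : Nat) => fun (b : Nat) => succ b) zero) ((fun (l : Nat) => fun (θ : Nat) => elimNat (fun (h : Nat) => Nat) θ (fun (z : Nat) => fun (μ : Nat) => succ μ) l) zero (succ zero))) => zero
  ~> fun (f : Vec Nat (succ (succ zero)) -> Eq Nat (succ zero) ((fun (e : Nat) => fun (x : Nat) => elimNat (fun (b : Nat) => Nat) x (fun (l : Nat) => fun (θ : Nat) => succ θ) e) zero (succ zero))) => zero
  ~> fun (f : Vec Nat (succ (succ zero)) -> Eq Nat (succ zero) ((fun (e : Nat) => elimNat (fun (x : Nat) => Nat) e (fun (b : Nat) => fun (l : Nat) => succ l) zero) (succ zero))) => zero
  ~> fun (f : Vec Nat (succ (succ zero)) -> Eq Nat (succ zero) (elimNat (fun (e : Nat) => Nat) (succ zero) (fun (x : Nat) => fun (b : Nat) => succ b) zero)) => zero
  ~> fun (f : Vec Nat (succ (succ zero)) -> Eq Nat (succ zero) (succ zero)) => zero
inferred type:
  (Vec Nat (succ (succ zero)) -> Eq Nat (succ zero) (succ zero)) -> Nat


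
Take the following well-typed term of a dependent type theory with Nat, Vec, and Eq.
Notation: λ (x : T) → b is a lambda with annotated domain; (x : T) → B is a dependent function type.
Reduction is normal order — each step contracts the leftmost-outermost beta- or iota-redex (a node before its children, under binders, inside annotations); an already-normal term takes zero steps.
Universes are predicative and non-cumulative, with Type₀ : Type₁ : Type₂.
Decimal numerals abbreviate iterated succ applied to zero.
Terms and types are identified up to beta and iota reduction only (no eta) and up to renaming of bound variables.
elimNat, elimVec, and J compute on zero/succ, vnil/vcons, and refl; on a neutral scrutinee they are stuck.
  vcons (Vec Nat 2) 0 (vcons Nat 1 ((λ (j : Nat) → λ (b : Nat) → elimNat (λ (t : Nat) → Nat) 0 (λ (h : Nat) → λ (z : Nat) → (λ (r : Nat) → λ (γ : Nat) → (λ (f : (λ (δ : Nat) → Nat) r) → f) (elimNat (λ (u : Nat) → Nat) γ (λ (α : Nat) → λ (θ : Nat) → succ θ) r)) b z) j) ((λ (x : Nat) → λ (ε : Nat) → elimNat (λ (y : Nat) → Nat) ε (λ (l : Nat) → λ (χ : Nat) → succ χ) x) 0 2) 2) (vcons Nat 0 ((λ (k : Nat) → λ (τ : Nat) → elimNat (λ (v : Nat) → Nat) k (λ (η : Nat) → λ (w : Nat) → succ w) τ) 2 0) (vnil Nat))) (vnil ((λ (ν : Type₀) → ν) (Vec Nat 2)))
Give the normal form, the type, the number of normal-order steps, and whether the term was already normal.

reduced normal form:
  vcons (Vec Nat 2) 0 (vcons Nat 1 4 (vcons Nat 0 2 (vnil Nat))) (vnil (Vec Nat 2))
inferred type:
  Vec (Vec Nat 2) 1
reduction steps (normal order): 26
term was already normal: no
first contracted redex: a beta-redex


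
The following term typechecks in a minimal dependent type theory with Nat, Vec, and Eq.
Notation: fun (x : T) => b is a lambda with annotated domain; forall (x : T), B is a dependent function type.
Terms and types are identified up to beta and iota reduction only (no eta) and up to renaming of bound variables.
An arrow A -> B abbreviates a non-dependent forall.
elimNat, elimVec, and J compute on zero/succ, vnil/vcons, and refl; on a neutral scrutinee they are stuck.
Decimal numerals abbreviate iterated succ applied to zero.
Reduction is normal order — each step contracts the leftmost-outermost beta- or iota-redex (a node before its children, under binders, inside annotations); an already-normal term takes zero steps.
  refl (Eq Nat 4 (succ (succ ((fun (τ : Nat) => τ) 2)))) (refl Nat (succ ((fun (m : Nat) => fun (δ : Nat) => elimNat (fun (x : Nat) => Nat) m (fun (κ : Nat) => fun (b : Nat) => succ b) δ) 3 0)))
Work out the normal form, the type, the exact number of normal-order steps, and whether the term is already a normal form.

reduced normal form:
  refl (Eq Nat 4 4) (refl Nat 4)
inferred type:
  Eq (Eq Nat 4 4) (refl Nat 4) (refl Nat 4)
normal-order step count: 4
term was already normal: no
first redex: a beta-redex
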